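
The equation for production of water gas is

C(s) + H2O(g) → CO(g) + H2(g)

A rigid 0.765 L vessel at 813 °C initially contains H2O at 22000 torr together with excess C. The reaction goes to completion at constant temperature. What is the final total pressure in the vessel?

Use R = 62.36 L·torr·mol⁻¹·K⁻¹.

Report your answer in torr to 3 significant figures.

Rigid vessel, constant T ⇒ P scales with total gas moles (1 → 2).
P_final = (2/1) × 22000 = 44000 torr

44000 torr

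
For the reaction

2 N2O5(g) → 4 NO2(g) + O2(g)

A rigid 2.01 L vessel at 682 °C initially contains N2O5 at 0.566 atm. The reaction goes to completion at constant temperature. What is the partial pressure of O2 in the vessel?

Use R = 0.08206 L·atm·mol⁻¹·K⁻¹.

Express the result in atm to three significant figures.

0.283 atm

n(N2O5)₀ = PV/RT = (0.566 × 2.01) / (0.08206 × 955.15) = 0.01451 mol
n(O2) = (1/2) × 0.01451 = 0.007255 mol
P(O2) = nRT/V = 0.007255 × 0.08206 × 955.15 / 2.01 = 0.2829 atm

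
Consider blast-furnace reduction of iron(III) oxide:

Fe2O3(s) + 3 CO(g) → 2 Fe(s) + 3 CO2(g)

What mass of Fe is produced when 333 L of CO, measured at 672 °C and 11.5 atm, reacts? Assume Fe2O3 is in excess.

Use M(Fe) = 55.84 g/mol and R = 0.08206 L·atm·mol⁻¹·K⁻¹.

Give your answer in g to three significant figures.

n(CO) = PV/RT = (11.5 × 333) / (0.08206 × 945.15) = 49.38 mol
n(Fe) = (2/3) × 49.38 = 32.92 mol
m(Fe) = 32.92 × 55.84 = 1838 g

1840 g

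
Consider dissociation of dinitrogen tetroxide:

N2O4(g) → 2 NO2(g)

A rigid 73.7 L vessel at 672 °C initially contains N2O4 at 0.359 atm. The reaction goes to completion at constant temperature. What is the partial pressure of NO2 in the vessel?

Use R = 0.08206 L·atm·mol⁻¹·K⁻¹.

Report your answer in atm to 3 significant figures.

n(N2O4)₀ = PV/RT = (0.359 × 73.7) / (0.08206 × 945.15) = 0.3411 mol
n(NO2) = (2/1) × 0.3411 = 0.6822 mol
P(NO2) = nRT/V = 0.6822 × 0.08206 × 945.15 / 73.7 = 0.7179 atm

0.718 atm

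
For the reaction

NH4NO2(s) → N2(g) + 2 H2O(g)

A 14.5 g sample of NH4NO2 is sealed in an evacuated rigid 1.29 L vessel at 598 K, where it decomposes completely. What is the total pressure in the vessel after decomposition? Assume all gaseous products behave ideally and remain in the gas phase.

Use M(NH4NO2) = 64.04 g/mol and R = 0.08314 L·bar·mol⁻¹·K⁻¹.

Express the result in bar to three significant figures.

26.2 bar

n(NH4NO2) = 14.5 / 64.04 = 0.2264 mol
n(gas produced) = (3/1) × 0.2264 = 0.6792 mol
P = nRT/V = 0.6792 × 0.08314 × 598 / 1.29 = 26.18 bar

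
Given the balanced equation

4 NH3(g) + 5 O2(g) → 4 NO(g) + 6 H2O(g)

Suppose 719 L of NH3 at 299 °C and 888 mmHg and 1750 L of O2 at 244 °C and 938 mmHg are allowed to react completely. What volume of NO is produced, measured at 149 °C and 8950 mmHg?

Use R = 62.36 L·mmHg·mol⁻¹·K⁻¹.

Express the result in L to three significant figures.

52.6 L

n(NH3) = PV/RT = (888 × 719) / (62.36 × 572.15) = 17.89 mol
n(O2) = PV/RT = (938 × 1750) / (62.36 × 517.15) = 50.90 mol
For 17.89 mol NH3, stoichiometry requires (5/4) × 17.89 = 22.36 mol O2; 50.90 mol is available, so NH3 is limiting.
n(NO) = (4/4) × 17.89 = 17.89 mol
V(NO) = nRT/P = 17.89 × 62.36 × 422.15 / 8950 = 52.62 L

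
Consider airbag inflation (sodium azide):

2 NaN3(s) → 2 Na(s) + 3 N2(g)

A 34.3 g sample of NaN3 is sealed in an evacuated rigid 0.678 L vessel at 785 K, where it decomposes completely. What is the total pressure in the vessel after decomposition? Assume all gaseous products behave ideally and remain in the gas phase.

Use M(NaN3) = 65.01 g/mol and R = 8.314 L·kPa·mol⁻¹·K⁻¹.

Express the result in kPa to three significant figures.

n(NaN3) = 34.3 / 65.01 = 0.5276 mol
n(gas produced) = (3/2) × 0.5276 = 0.7914 mol
P = nRT/V = 0.7914 × 8.314 × 785 / 0.678 = 7618 kPa

7620 kPa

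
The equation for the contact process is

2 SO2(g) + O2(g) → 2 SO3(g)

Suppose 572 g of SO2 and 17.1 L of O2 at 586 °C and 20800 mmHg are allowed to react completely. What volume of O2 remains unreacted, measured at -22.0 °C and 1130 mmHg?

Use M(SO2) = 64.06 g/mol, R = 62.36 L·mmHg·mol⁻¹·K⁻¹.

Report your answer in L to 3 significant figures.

30.1 L

n(SO2) = 572 / 64.06 = 8.929 mol
n(O2) = PV/RT = (20800 × 17.1) / (62.36 × 859.15) = 6.639 mol
For 8.929 mol SO2, stoichiometry requires (1/2) × 8.929 = 4.465 mol O2; 6.639 mol is available, so SO2 is limiting.
n(O2) consumed = (1/2) × 8.929 = 4.465 mol; remaining = 6.639 − 4.465 = 2.174 mol
V(O2) = nRT/P = 2.174 × 62.36 × 251.15 / 1130 = 30.13 L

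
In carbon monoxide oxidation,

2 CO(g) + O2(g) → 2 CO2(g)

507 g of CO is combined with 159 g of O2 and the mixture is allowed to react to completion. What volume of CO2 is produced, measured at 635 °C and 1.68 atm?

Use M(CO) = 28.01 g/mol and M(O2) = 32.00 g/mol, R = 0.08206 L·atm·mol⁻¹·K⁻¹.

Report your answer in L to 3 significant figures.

441 L

n(CO) = 507 / 28.01 = 18.10 mol
n(O2) = 159 / 32.00 = 4.969 mol
For 18.10 mol CO, stoichiometry requires (1/2) × 18.10 = 9.050 mol O2; 4.969 mol is available, so O2 is limiting.
n(CO2) = (2/1) × 4.969 = 9.938 mol
V(CO2) = nRT/P = 9.938 × 0.08206 × 908.15 / 1.68 = 440.8 L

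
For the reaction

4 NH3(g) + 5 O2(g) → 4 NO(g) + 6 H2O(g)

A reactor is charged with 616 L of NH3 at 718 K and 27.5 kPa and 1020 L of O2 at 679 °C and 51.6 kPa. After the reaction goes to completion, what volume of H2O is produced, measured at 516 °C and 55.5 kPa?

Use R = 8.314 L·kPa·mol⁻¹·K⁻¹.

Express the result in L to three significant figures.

n(NH3) = PV/RT = (27.5 × 616) / (8.314 × 718) = 2.838 mol
n(O2) = PV/RT = (51.6 × 1020) / (8.314 × 952.15) = 6.649 mol
For 2.838 mol NH3, stoichiometry requires (5/4) × 2.838 = 3.548 mol O2; 6.649 mol is available, so NH3 is limiting.
n(H2O) = (6/4) × 2.838 = 4.257 mol
V(H2O) = nRT/P = 4.257 × 8.314 × 789.15 / 55.5 = 503.2 L

503 L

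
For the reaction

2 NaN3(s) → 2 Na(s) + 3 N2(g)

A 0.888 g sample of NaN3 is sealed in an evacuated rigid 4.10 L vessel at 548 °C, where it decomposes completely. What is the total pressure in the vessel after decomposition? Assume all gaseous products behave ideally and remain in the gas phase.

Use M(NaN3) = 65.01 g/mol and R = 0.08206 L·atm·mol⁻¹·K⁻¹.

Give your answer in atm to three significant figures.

0.337 atm

n(NaN3) = 0.888 / 65.01 = 0.01366 mol
n(gas produced) = (3/2) × 0.01366 = 0.02049 mol
P = nRT/V = 0.02049 × 0.08206 × 821.15 / 4.10 = 0.3368 atm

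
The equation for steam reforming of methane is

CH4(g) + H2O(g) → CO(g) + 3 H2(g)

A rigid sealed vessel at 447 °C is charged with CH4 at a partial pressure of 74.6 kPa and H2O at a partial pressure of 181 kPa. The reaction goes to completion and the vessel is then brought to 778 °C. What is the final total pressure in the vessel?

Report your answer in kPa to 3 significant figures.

591 kPa

At constant V, partial pressures at 447 °C are proportional to moles, so apply stoichiometry directly to pressures.
P(H2O) required for 74.6 kPa of CH4 = (1/1) × 74.6 = 74.60 kPa; available 181 kPa, so CH4 is limiting.
P(H2O) remaining = 181 − (1/1) × 74.6 = 106.4 kPa
P(gaseous products) = (1+3)/1 × 74.6 = 298.4 kPa
P_total at 447 °C = 106.4 + 298.4 = 404.8 kPa
Scaling to 778 °C: P = 404.8 × 1051.15/720.15 = 590.9 kPa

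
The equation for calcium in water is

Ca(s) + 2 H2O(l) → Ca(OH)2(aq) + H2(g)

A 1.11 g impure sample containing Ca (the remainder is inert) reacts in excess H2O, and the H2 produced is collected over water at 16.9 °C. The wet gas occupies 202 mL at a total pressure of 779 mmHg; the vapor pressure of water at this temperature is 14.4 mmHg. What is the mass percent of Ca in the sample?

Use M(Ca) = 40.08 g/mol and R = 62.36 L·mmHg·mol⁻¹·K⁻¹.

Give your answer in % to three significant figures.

P(H2) = 779 − 14.4 = 764.6 mmHg
n(H2) = PV/RT = (764.6 × 0.2020) / (62.36 × 290.05) = 0.008539 mol
n(Ca) = (1/1) × 0.008539 = 0.008539 mol
m(Ca) = 0.008539 × 40.08 = 0.3422 g
%Ca = 0.3422 / 1.11 × 100 = 30.83%

30.8 %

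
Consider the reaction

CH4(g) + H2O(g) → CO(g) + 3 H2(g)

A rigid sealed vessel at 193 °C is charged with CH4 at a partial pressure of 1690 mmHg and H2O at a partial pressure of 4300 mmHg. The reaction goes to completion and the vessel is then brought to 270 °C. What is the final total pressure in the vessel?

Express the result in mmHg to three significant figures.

With V and T fixed, P_i ∝ n_i, so the mole ratios apply directly to partial pressures at 193 °C.
P(H2O) required for 1690 mmHg of CH4 = (1/1) × 1690 = 1690 mmHg; available 4300 mmHg, so CH4 is limiting.
P(H2O) remaining = 4300 − (1/1) × 1690 = 2610 mmHg
P(gaseous products) = (1+3)/1 × 1690 = 6760 mmHg
P_total at 193 °C = 2610 + 6760 = 9370 mmHg
Scaling to 270 °C: P = 9370 × 543.15/466.15 = 10920 mmHg

10900 mmHg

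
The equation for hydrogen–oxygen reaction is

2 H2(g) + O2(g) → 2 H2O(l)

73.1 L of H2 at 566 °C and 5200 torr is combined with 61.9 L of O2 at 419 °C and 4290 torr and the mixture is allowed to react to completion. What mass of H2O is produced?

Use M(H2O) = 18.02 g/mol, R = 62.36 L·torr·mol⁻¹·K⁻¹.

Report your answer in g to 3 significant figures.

n(H2) = PV/RT = (5200 × 73.1) / (62.36 × 839.15) = 7.264 mol
n(O2) = PV/RT = (4290 × 61.9) / (62.36 × 692.15) = 6.152 mol
For 7.264 mol H2, stoichiometry requires (1/2) × 7.264 = 3.632 mol O2; 6.152 mol is available, so H2 is limiting.
n(H2O) = (2/2) × 7.264 = 7.264 mol
m(H2O) = 7.264 × 18.02 = 130.9 g

131 g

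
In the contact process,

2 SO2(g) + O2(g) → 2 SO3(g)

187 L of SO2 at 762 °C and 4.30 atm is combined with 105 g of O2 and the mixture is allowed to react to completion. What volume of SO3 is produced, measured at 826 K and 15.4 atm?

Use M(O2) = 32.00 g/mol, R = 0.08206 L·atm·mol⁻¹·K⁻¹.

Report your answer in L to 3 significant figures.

n(SO2) = PV/RT = (4.30 × 187) / (0.08206 × 1035.15) = 9.466 mol
n(O2) = 105 / 32.00 = 3.281 mol
For 9.466 mol SO2, stoichiometry requires (1/2) × 9.466 = 4.733 mol O2; 3.281 mol is available, so O2 is limiting.
n(SO3) = (2/1) × 3.281 = 6.562 mol
V(SO3) = nRT/P = 6.562 × 0.08206 × 826 / 15.4 = 28.88 L

28.9 L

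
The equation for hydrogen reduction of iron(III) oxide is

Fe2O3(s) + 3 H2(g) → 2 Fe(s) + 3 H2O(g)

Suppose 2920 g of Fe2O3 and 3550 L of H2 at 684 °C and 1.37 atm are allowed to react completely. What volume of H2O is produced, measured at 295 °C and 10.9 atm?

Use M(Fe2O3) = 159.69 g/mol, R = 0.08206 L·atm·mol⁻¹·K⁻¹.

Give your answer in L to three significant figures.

235 L

n(Fe2O3) = 2920 / 159.69 = 18.29 mol
n(H2) = PV/RT = (1.37 × 3550) / (0.08206 × 957.15) = 61.92 mol
For 18.29 mol Fe2O3, stoichiometry requires (3/1) × 18.29 = 54.87 mol H2; 61.92 mol is available, so Fe2O3 is limiting.
n(H2O) = (3/1) × 18.29 = 54.87 mol
V(H2O) = nRT/P = 54.87 × 0.08206 × 568.15 / 10.9 = 234.7 L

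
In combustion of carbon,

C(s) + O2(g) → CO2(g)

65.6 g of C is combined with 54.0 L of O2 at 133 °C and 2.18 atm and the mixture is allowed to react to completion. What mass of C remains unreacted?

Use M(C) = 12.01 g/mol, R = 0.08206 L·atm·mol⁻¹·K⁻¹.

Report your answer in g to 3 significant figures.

n(C) = 65.6 / 12.01 = 5.462 mol
n(O2) = PV/RT = (2.18 × 54.0) / (0.08206 × 406.15) = 3.532 mol
For 5.462 mol C, stoichiometry requires (1/1) × 5.462 = 5.462 mol O2; 3.532 mol is available, so O2 is limiting.
n(C) consumed = (1/1) × 3.532 = 3.532 mol; remaining = 5.462 − 3.532 = 1.930 mol
m(C) = 1.930 × 12.01 = 23.18 g

23.2 g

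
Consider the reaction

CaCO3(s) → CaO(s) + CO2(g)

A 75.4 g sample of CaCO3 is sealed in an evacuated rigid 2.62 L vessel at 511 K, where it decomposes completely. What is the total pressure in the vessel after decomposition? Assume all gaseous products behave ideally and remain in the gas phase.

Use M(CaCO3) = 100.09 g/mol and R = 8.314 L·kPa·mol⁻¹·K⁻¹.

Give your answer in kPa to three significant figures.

1220 kPa

n(CaCO3) = 75.4 / 100.09 = 0.7533 mol
n(gas produced) = (1/1) × 0.7533 = 0.7533 mol
P = nRT/V = 0.7533 × 8.314 × 511 / 2.62 = 1222 kPa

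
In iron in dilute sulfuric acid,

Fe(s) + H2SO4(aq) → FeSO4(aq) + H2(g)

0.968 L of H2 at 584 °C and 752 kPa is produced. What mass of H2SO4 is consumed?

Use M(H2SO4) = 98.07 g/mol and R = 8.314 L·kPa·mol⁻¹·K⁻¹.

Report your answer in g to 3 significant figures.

10.0 g

n(H2) = PV/RT = (752 × 0.968) / (8.314 × 857.15) = 0.1021 mol
n(H2SO4) = (1/1) × 0.1021 = 0.1021 mol
m(H2SO4) = 0.1021 × 98.07 = 10.01 g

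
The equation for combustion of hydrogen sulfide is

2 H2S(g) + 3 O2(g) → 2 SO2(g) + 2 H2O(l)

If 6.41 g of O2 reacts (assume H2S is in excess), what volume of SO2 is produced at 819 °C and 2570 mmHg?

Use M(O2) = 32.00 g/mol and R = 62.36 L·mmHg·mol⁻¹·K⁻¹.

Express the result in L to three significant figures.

3.54 L

n(O2) = 6.410 / 32.00 = 0.2003 mol
n(SO2) = (2/3) × 0.2003 = 0.1335 mol
V = nRT/P = 0.1335 × 62.36 × 1092.15 / 2570 = 3.538 L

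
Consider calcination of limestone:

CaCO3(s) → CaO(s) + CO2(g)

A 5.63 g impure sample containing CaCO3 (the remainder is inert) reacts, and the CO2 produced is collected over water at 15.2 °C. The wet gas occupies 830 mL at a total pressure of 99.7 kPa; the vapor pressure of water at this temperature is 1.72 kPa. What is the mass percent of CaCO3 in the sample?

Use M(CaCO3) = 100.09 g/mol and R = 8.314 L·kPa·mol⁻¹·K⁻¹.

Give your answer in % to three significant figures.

60.3 %

P(CO2) = 99.7 − 1.72 = 97.98 kPa
n(CO2) = PV/RT = (97.98 × 0.8300) / (8.314 × 288.35) = 0.03392 mol
n(CaCO3) = (1/1) × 0.03392 = 0.03392 mol
m(CaCO3) = 0.03392 × 100.09 = 3.395 g
%CaCO3 = 3.395 / 5.63 × 100 = 60.30%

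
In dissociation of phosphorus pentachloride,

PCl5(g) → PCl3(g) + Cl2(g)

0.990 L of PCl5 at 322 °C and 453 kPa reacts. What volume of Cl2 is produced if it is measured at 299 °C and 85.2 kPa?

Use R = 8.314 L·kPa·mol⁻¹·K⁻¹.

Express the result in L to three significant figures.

5.06 L

n(PCl5) = PV/RT = (453 × 0.990) / (8.314 × 595.15) = 0.09064 mol
n(Cl2) = (1/1) × 0.09064 = 0.09064 mol
V = nRT/P = 0.09064 × 8.314 × 572.15 / 85.2 = 5.061 L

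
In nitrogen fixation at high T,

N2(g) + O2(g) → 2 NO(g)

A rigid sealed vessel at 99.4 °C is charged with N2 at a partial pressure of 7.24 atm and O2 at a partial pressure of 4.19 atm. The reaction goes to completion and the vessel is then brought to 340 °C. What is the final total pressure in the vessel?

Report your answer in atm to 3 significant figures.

18.8 atm

With V and T fixed, P_i ∝ n_i, so the mole ratios apply directly to partial pressures at 99.4 °C.
P(O2) required for 7.24 atm of N2 = (1/1) × 7.24 = 7.240 atm; available 4.19 atm, so O2 is limiting.
P(N2) remaining = 7.24 − (1/1) × 4.19 = 3.050 atm
P(gaseous products) = (2)/1 × 4.19 = 8.380 atm
P_total at 99.4 °C = 3.050 + 8.380 = 11.43 atm
Scaling to 340 °C: P = 11.43 × 613.15/372.55 = 18.81 atm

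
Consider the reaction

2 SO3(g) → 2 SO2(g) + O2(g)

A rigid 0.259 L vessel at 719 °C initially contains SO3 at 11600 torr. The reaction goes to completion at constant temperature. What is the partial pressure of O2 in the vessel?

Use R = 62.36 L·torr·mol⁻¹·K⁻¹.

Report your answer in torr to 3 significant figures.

5800 torr

n(SO3)₀ = PV/RT = (11600 × 0.259) / (62.36 × 992.15) = 0.04856 mol
n(O2) = (1/2) × 0.04856 = 0.02428 mol
P(O2) = nRT/V = 0.02428 × 62.36 × 992.15 / 0.259 = 5800 torr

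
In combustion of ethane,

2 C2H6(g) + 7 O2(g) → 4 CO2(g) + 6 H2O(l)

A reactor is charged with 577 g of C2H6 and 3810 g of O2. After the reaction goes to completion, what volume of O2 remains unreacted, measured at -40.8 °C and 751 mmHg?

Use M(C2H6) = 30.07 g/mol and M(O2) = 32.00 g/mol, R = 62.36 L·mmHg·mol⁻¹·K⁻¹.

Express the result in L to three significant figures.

n(C2H6) = 577 / 30.07 = 19.19 mol
n(O2) = 3810 / 32.00 = 119.1 mol
For 19.19 mol C2H6, stoichiometry requires (7/2) × 19.19 = 67.17 mol O2; 119.1 mol is available, so C2H6 is limiting.
n(O2) consumed = (7/2) × 19.19 = 67.17 mol; remaining = 119.1 − 67.17 = 51.93 mol
V(O2) = nRT/P = 51.93 × 62.36 × 232.35 / 751 = 1002 L

1000 L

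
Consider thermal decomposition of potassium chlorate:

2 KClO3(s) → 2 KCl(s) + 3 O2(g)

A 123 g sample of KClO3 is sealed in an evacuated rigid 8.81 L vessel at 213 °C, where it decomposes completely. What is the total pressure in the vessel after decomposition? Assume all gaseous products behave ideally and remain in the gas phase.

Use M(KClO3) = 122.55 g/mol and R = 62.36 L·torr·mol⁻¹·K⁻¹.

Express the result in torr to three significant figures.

n(KClO3) = 123 / 122.55 = 1.004 mol
n(gas produced) = (3/2) × 1.004 = 1.506 mol
P = nRT/V = 1.506 × 62.36 × 486.15 / 8.81 = 5182 torr

5180 torr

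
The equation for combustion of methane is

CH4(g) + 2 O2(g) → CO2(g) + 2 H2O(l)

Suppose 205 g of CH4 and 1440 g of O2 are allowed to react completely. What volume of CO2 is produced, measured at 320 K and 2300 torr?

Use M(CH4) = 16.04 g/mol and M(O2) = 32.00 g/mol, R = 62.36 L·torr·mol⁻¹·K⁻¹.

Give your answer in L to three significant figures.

111 L

n(CH4) = 205 / 16.04 = 12.78 mol
n(O2) = 1440 / 32.00 = 45.00 mol
For 12.78 mol CH4, stoichiometry requires (2/1) × 12.78 = 25.56 mol O2; 45.00 mol is available, so CH4 is limiting.
n(CO2) = (1/1) × 12.78 = 12.78 mol
V(CO2) = nRT/P = 12.78 × 62.36 × 320 / 2300 = 110.9 L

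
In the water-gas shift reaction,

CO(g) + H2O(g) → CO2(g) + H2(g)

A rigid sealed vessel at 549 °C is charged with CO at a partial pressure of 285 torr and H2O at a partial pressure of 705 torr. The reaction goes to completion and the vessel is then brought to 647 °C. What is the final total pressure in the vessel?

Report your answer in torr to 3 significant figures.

Because the vessel is rigid and T is held at 549 °C, work the stoichiometry in partial pressures (P_i = n_iRT/V).
P(H2O) required for 285 torr of CO = (1/1) × 285 = 285.0 torr; available 705 torr, so CO is limiting.
P(H2O) remaining = 705 − (1/1) × 285 = 420.0 torr
P(gaseous products) = (1+1)/1 × 285 = 570.0 torr
P_total at 549 °C = 420.0 + 570.0 = 990.0 torr
Scaling to 647 °C: P = 990.0 × 920.15/822.15 = 1108 torr

1110 torr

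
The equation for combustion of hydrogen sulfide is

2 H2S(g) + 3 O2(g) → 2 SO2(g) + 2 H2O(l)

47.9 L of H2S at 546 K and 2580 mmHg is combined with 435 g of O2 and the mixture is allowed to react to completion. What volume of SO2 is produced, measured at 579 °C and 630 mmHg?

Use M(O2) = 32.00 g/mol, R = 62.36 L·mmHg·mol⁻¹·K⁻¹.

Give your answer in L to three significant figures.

306 L

n(H2S) = PV/RT = (2580 × 47.9) / (62.36 × 546) = 3.630 mol
n(O2) = 435 / 32.00 = 13.59 mol
For 3.630 mol H2S, stoichiometry requires (3/2) × 3.630 = 5.445 mol O2; 13.59 mol is available, so H2S is limiting.
n(SO2) = (2/2) × 3.630 = 3.630 mol
V(SO2) = nRT/P = 3.630 × 62.36 × 852.15 / 630 = 306.2 L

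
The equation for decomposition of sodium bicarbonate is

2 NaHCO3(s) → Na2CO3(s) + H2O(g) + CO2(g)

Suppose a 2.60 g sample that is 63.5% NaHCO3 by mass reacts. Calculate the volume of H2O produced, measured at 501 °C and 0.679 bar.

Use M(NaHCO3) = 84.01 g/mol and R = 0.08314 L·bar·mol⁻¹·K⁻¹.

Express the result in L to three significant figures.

mass of NaHCO3 = 2.60 × 63.5/100 = 1.651 g
n(NaHCO3) = 1.651 / 84.01 = 0.01965 mol
n(H2O) = (1/2) × 0.01965 = 0.009825 mol
V = nRT/P = 0.009825 × 0.08314 × 774.15 / 0.679 = 0.9313 L

0.931 L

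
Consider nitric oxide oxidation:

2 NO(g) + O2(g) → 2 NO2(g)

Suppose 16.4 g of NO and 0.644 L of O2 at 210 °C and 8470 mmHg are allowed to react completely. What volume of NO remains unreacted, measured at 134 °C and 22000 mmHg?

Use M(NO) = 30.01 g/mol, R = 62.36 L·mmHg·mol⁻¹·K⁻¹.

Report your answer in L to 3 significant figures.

n(NO) = 16.4 / 30.01 = 0.5465 mol
n(O2) = PV/RT = (8470 × 0.644) / (62.36 × 483.15) = 0.1810 mol
For 0.5465 mol NO, stoichiometry requires (1/2) × 0.5465 = 0.2732 mol O2; 0.1810 mol is available, so O2 is limiting.
n(NO) consumed = (2/1) × 0.1810 = 0.3620 mol; remaining = 0.5465 − 0.3620 = 0.1845 mol
V(NO) = nRT/P = 0.1845 × 62.36 × 407.15 / 22000 = 0.2129 L

0.213 L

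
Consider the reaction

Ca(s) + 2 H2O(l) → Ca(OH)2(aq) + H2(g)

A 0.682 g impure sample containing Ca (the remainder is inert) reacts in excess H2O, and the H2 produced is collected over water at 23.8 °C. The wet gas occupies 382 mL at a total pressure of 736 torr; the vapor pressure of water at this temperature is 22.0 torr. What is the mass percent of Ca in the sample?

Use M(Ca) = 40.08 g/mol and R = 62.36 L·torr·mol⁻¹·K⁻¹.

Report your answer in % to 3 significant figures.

86.6 %

P(H2) = 736 − 22.0 = 714.0 torr
n(H2) = PV/RT = (714.0 × 0.3820) / (62.36 × 296.95) = 0.01473 mol
n(Ca) = (1/1) × 0.01473 = 0.01473 mol
m(Ca) = 0.01473 × 40.08 = 0.5904 g
%Ca = 0.5904 / 0.682 × 100 = 86.57%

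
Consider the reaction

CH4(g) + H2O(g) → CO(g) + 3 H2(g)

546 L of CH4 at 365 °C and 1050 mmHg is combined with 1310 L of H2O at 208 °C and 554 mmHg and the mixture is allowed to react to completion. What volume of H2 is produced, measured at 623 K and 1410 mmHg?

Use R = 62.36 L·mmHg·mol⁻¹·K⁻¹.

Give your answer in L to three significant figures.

1190 L

n(CH4) = PV/RT = (1050 × 546) / (62.36 × 638.15) = 14.41 mol
n(H2O) = PV/RT = (554 × 1310) / (62.36 × 481.15) = 24.19 mol
For 14.41 mol CH4, stoichiometry requires (1/1) × 14.41 = 14.41 mol H2O; 24.19 mol is available, so CH4 is limiting.
n(H2) = (3/1) × 14.41 = 43.23 mol
V(H2) = nRT/P = 43.23 × 62.36 × 623 / 1410 = 1191 L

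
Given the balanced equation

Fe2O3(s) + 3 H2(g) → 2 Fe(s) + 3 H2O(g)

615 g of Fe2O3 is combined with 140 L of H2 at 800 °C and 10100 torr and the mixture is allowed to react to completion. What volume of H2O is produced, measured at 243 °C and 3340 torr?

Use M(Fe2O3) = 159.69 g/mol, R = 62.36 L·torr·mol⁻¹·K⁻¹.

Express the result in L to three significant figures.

n(Fe2O3) = 615 / 159.69 = 3.851 mol
n(H2) = PV/RT = (10100 × 140) / (62.36 × 1073.15) = 21.13 mol
For 3.851 mol Fe2O3, stoichiometry requires (3/1) × 3.851 = 11.55 mol H2; 21.13 mol is available, so Fe2O3 is limiting.
n(H2O) = (3/1) × 3.851 = 11.55 mol
V(H2O) = nRT/P = 11.55 × 62.36 × 516.15 / 3340 = 111.3 L

111 L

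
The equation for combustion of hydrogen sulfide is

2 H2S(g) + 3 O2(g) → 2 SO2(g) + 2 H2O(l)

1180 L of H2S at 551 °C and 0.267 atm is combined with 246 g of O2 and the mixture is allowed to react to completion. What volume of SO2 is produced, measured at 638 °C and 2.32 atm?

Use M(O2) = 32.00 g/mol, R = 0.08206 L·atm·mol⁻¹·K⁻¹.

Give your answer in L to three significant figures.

n(H2S) = PV/RT = (0.267 × 1180) / (0.08206 × 824.15) = 4.659 mol
n(O2) = 246 / 32.00 = 7.688 mol
For 4.659 mol H2S, stoichiometry requires (3/2) × 4.659 = 6.989 mol O2; 7.688 mol is available, so H2S is limiting.
n(SO2) = (2/2) × 4.659 = 4.659 mol
V(SO2) = nRT/P = 4.659 × 0.08206 × 911.15 / 2.32 = 150.2 L

150 L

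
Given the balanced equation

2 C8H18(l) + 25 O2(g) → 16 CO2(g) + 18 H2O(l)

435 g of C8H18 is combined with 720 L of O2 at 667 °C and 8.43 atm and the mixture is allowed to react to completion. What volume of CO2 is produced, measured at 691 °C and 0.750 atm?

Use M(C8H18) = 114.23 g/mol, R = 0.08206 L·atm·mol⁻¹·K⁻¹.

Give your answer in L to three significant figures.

3210 L

n(C8H18) = 435 / 114.23 = 3.808 mol
n(O2) = PV/RT = (8.43 × 720) / (0.08206 × 940.15) = 78.67 mol
For 3.808 mol C8H18, stoichiometry requires (25/2) × 3.808 = 47.60 mol O2; 78.67 mol is available, so C8H18 is limiting.
n(CO2) = (16/2) × 3.808 = 30.46 mol
V(CO2) = nRT/P = 30.46 × 0.08206 × 964.15 / 0.750 = 3213 L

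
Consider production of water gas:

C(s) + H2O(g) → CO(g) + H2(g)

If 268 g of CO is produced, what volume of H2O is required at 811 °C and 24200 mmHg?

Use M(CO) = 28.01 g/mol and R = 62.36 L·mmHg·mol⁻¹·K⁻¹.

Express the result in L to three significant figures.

n(CO) = 268.0 / 28.01 = 9.568 mol
n(H2O) = (1/1) × 9.568 = 9.568 mol
V = nRT/P = 9.568 × 62.36 × 1084.15 / 24200 = 26.73 L

26.7 L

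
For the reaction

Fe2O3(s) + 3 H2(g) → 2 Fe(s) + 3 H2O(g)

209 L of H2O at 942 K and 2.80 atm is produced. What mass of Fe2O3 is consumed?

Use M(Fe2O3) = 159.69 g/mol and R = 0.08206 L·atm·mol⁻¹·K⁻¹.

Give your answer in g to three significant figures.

403 g

n(H2O) = PV/RT = (2.80 × 209) / (0.08206 × 942) = 7.570 mol
n(Fe2O3) = (1/3) × 7.570 = 2.523 mol
m(Fe2O3) = 2.523 × 159.69 = 402.9 g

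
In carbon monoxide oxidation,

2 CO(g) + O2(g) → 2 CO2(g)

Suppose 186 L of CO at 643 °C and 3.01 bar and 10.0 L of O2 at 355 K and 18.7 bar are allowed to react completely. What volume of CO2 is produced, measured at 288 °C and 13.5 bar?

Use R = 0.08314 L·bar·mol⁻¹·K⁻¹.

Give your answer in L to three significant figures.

n(CO) = PV/RT = (3.01 × 186) / (0.08314 × 916.15) = 7.350 mol
n(O2) = PV/RT = (18.7 × 10.0) / (0.08314 × 355) = 6.336 mol
For 7.350 mol CO, stoichiometry requires (1/2) × 7.350 = 3.675 mol O2; 6.336 mol is available, so CO is limiting.
n(CO2) = (2/2) × 7.350 = 7.350 mol
V(CO2) = nRT/P = 7.350 × 0.08314 × 561.15 / 13.5 = 25.40 L

25.4 L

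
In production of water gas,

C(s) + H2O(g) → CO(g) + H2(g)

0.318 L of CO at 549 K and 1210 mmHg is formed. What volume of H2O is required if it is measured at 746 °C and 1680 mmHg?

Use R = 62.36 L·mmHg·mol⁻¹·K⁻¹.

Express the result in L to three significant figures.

0.425 L

n(CO) = PV/RT = (1210 × 0.318) / (62.36 × 549) = 0.01124 mol
n(H2O) = (1/1) × 0.01124 = 0.01124 mol
V = nRT/P = 0.01124 × 62.36 × 1019.15 / 1680 = 0.4252 L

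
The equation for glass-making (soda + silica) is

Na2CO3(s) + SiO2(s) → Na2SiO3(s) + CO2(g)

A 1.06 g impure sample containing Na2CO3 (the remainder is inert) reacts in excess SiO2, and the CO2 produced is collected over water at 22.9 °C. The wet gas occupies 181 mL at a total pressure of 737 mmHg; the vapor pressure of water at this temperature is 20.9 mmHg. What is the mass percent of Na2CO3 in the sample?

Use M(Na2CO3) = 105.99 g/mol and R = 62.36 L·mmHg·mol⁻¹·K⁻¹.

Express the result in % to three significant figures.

70.2 %

P(CO2) = 737 − 20.9 = 716.1 mmHg
n(CO2) = PV/RT = (716.1 × 0.1810) / (62.36 × 296.05) = 0.007021 mol
n(Na2CO3) = (1/1) × 0.007021 = 0.007021 mol
m(Na2CO3) = 0.007021 × 105.99 = 0.7442 g
%Na2CO3 = 0.7442 / 1.06 × 100 = 70.21%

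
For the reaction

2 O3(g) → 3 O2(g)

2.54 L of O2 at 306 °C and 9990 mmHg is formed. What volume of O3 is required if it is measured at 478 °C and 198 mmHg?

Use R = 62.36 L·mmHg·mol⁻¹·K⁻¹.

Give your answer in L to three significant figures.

111 L

n(O2) = PV/RT = (9990 × 2.54) / (62.36 × 579.15) = 0.7026 mol
n(O3) = (2/3) × 0.7026 = 0.4684 mol
V = nRT/P = 0.4684 × 62.36 × 751.15 / 198 = 110.8 L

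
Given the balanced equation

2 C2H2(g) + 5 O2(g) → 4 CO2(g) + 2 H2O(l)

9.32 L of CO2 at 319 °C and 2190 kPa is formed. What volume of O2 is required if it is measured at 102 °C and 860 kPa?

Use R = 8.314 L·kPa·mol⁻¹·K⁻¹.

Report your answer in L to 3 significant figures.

n(CO2) = PV/RT = (2190 × 9.32) / (8.314 × 592.15) = 4.146 mol
n(O2) = (5/4) × 4.146 = 5.183 mol
V = nRT/P = 5.183 × 8.314 × 375.15 / 860 = 18.80 L

18.8 L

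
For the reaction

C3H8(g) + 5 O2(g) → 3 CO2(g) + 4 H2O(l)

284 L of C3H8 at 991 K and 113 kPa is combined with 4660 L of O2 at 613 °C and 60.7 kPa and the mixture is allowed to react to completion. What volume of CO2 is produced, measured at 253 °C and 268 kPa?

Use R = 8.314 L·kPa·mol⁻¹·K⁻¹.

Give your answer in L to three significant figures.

n(C3H8) = PV/RT = (113 × 284) / (8.314 × 991) = 3.895 mol
n(O2) = PV/RT = (60.7 × 4660) / (8.314 × 886.15) = 38.39 mol
For 3.895 mol C3H8, stoichiometry requires (5/1) × 3.895 = 19.48 mol O2; 38.39 mol is available, so C3H8 is limiting.
n(CO2) = (3/1) × 3.895 = 11.69 mol
V(CO2) = nRT/P = 11.69 × 8.314 × 526.15 / 268 = 190.8 L

191 L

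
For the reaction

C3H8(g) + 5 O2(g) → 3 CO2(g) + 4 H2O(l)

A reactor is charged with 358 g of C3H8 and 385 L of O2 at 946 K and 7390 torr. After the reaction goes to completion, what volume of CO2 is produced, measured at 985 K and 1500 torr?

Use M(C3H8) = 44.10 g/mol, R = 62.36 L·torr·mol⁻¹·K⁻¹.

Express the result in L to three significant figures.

n(C3H8) = 358 / 44.10 = 8.118 mol
n(O2) = PV/RT = (7390 × 385) / (62.36 × 946) = 48.23 mol
For 8.118 mol C3H8, stoichiometry requires (5/1) × 8.118 = 40.59 mol O2; 48.23 mol is available, so C3H8 is limiting.
n(CO2) = (3/1) × 8.118 = 24.35 mol
V(CO2) = nRT/P = 24.35 × 62.36 × 985 / 1500 = 997.1 L

997 L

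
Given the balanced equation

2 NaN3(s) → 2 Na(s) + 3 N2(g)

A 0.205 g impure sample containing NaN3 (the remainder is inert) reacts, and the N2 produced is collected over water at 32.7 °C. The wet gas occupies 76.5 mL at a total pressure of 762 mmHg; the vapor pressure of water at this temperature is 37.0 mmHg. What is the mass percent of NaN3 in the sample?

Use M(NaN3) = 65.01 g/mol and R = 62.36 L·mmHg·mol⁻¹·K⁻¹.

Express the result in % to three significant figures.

P(N2) = 762 − 37.0 = 725.0 mmHg
n(N2) = PV/RT = (725.0 × 0.07650) / (62.36 × 305.85) = 0.002908 mol
n(NaN3) = (2/3) × 0.002908 = 0.001939 mol
m(NaN3) = 0.001939 × 65.01 = 0.1261 g
%NaN3 = 0.1261 / 0.205 × 100 = 61.51%

61.5 %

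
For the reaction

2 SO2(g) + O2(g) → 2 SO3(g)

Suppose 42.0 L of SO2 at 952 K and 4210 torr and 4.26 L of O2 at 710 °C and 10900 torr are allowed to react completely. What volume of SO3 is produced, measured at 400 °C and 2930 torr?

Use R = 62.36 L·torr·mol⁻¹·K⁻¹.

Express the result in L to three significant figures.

21.7 L

n(SO2) = PV/RT = (4210 × 42.0) / (62.36 × 952) = 2.978 mol
n(O2) = PV/RT = (10900 × 4.26) / (62.36 × 983.15) = 0.7574 mol
For 2.978 mol SO2, stoichiometry requires (1/2) × 2.978 = 1.489 mol O2; 0.7574 mol is available, so O2 is limiting.
n(SO3) = (2/1) × 0.7574 = 1.515 mol
V(SO3) = nRT/P = 1.515 × 62.36 × 673.15 / 2930 = 21.71 L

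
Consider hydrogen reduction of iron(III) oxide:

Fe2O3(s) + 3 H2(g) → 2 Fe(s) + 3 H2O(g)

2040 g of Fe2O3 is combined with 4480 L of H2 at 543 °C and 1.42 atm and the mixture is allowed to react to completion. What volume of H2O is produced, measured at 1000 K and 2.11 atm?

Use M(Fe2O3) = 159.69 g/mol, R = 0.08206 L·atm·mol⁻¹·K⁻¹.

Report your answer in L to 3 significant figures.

n(Fe2O3) = 2040 / 159.69 = 12.77 mol
n(H2) = PV/RT = (1.42 × 4480) / (0.08206 × 816.15) = 94.99 mol
For 12.77 mol Fe2O3, stoichiometry requires (3/1) × 12.77 = 38.31 mol H2; 94.99 mol is available, so Fe2O3 is limiting.
n(H2O) = (3/1) × 12.77 = 38.31 mol
V(H2O) = nRT/P = 38.31 × 0.08206 × 1000 / 2.11 = 1490 L

1490 L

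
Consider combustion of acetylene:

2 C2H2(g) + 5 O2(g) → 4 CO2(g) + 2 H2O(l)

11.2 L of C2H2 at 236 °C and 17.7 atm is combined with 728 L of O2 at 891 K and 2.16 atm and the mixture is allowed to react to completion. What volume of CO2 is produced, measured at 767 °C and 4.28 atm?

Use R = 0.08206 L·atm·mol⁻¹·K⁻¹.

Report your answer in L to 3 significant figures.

189 L

n(C2H2) = PV/RT = (17.7 × 11.2) / (0.08206 × 509.15) = 4.745 mol
n(O2) = PV/RT = (2.16 × 728) / (0.08206 × 891) = 21.51 mol
For 4.745 mol C2H2, stoichiometry requires (5/2) × 4.745 = 11.86 mol O2; 21.51 mol is available, so C2H2 is limiting.
n(CO2) = (4/2) × 4.745 = 9.490 mol
V(CO2) = nRT/P = 9.490 × 0.08206 × 1040.15 / 4.28 = 189.3 L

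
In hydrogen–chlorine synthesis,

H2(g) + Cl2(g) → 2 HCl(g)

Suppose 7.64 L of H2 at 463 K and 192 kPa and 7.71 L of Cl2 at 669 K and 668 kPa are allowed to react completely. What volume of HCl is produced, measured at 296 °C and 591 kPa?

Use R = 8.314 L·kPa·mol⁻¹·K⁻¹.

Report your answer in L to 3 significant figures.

6.10 L

n(H2) = PV/RT = (192 × 7.64) / (8.314 × 463) = 0.3811 mol
n(Cl2) = PV/RT = (668 × 7.71) / (8.314 × 669) = 0.9260 mol
For 0.3811 mol H2, stoichiometry requires (1/1) × 0.3811 = 0.3811 mol Cl2; 0.9260 mol is available, so H2 is limiting.
n(HCl) = (2/1) × 0.3811 = 0.7622 mol
V(HCl) = nRT/P = 0.7622 × 8.314 × 569.15 / 591 = 6.103 L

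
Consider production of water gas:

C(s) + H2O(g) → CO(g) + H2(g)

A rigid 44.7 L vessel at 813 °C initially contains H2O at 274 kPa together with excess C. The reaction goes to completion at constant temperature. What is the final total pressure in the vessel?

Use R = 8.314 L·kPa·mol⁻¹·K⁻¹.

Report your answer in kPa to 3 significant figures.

548 kPa

Rigid vessel, constant T ⇒ P scales with total gas moles (1 → 2).
P_final = (2/1) × 274 = 548.0 kPa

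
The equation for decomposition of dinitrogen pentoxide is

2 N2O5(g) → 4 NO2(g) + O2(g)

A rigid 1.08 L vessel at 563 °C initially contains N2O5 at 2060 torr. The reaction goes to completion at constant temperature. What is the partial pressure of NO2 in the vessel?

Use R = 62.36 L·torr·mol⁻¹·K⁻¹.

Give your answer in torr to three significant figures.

n(N2O5)₀ = PV/RT = (2060 × 1.08) / (62.36 × 836.15) = 0.04267 mol
n(NO2) = (4/2) × 0.04267 = 0.08534 mol
P(NO2) = nRT/V = 0.08534 × 62.36 × 836.15 / 1.08 = 4120 torr

4120 torr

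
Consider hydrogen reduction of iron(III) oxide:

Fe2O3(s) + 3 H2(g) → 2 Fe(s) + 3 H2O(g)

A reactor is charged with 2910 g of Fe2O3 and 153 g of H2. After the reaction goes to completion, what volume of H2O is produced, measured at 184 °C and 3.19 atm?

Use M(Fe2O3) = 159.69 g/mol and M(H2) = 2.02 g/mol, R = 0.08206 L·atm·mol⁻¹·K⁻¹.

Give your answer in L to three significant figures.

643 L

n(Fe2O3) = 2910 / 159.69 = 18.22 mol
n(H2) = 153 / 2.02 = 75.74 mol
For 18.22 mol Fe2O3, stoichiometry requires (3/1) × 18.22 = 54.66 mol H2; 75.74 mol is available, so Fe2O3 is limiting.
n(H2O) = (3/1) × 18.22 = 54.66 mol
V(H2O) = nRT/P = 54.66 × 0.08206 × 457.15 / 3.19 = 642.8 L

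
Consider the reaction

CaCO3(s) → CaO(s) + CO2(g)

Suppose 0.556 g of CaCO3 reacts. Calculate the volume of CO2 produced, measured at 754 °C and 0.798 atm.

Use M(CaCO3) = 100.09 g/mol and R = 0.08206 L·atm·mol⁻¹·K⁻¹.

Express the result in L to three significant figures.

n(CaCO3) = 0.5560 / 100.09 = 0.005555 mol
n(CO2) = (1/1) × 0.005555 = 0.005555 mol
V = nRT/P = 0.005555 × 0.08206 × 1027.15 / 0.798 = 0.5867 L

0.587 L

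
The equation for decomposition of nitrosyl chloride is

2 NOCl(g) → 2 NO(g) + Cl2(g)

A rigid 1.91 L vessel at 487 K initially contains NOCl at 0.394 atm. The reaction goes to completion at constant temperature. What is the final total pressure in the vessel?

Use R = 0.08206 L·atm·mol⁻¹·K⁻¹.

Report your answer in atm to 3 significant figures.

At constant T and V, P ∝ n(gas): 2 mol gas → 3 mol gas.
P_final = (3/2) × 0.394 = 0.5910 atm

0.591 atm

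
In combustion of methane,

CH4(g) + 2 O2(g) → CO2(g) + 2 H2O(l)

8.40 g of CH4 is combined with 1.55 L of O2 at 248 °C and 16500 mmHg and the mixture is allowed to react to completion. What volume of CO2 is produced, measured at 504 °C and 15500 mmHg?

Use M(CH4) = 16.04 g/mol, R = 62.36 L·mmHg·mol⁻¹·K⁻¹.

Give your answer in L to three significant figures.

n(CH4) = 8.40 / 16.04 = 0.5237 mol
n(O2) = PV/RT = (16500 × 1.55) / (62.36 × 521.15) = 0.7869 mol
For 0.5237 mol CH4, stoichiometry requires (2/1) × 0.5237 = 1.047 mol O2; 0.7869 mol is available, so O2 is limiting.
n(CO2) = (1/2) × 0.7869 = 0.3935 mol
V(CO2) = nRT/P = 0.3935 × 62.36 × 777.15 / 15500 = 1.230 L

1.23 L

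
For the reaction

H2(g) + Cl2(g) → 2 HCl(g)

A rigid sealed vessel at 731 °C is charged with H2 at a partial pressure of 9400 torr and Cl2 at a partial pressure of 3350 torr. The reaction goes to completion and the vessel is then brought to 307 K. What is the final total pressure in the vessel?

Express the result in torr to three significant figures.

Because the vessel is rigid and T is held at 731 °C, work the stoichiometry in partial pressures (P_i = n_iRT/V).
P(Cl2) required for 9400 torr of H2 = (1/1) × 9400 = 9400 torr; available 3350 torr, so Cl2 is limiting.
P(H2) remaining = 9400 − (1/1) × 3350 = 6050 torr
P(gaseous products) = (2)/1 × 3350 = 6700 torr
P_total at 731 °C = 6050 + 6700 = 12750 torr
Scaling to 307 K: P = 12750 × 307/1004.15 = 3898 torr

3900 torr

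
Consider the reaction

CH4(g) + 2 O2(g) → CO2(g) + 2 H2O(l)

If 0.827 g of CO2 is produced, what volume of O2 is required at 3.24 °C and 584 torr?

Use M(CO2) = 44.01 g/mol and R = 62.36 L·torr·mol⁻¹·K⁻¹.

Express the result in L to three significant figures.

n(CO2) = 0.8270 / 44.01 = 0.01879 mol
n(O2) = (2/1) × 0.01879 = 0.03758 mol
V = nRT/P = 0.03758 × 62.36 × 276.39 / 584 = 1.109 L

1.11 L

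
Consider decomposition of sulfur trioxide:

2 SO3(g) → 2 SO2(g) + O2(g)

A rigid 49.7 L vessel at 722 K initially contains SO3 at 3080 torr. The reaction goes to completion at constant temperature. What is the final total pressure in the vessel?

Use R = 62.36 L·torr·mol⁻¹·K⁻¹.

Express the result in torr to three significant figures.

Since T and V are fixed, P_final/P_initial = n_final/n_initial = 3/2.
P_final = (3/2) × 3080 = 4620 torr

4620 torr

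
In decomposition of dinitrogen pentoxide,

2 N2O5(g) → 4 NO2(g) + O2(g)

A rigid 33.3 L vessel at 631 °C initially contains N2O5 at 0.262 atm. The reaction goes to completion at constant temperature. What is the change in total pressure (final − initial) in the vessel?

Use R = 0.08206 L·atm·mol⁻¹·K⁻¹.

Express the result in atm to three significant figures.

Since T and V are fixed, P_final/P_initial = n_final/n_initial = 5/2.
P_final = (5/2) × 0.262 = 0.6550 atm; ΔP = 0.6550 − 0.262 = 0.3930 atm

0.393 atm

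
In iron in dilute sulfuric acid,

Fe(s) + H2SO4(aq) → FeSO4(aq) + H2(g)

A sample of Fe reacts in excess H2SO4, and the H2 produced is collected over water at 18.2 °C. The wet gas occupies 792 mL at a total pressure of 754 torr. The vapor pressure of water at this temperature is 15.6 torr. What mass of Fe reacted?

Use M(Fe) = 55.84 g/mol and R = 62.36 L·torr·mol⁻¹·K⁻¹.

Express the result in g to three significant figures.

P(H2) = 754 − 15.6 = 738.4 torr
n(H2) = PV/RT = (738.4 × 0.7920) / (62.36 × 291.35) = 0.03219 mol
n(Fe) = (1/1) × 0.03219 = 0.03219 mol
m(Fe) = 0.03219 × 55.84 = 1.797 g

1.80 g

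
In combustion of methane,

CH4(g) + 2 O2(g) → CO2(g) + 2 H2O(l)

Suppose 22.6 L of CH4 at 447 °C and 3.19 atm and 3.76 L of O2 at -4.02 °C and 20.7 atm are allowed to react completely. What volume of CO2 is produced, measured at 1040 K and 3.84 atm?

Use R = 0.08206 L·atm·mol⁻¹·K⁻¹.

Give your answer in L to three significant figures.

27.1 L

n(CH4) = PV/RT = (3.19 × 22.6) / (0.08206 × 720.15) = 1.220 mol
n(O2) = PV/RT = (20.7 × 3.76) / (0.08206 × 269.13) = 3.524 mol
For 1.220 mol CH4, stoichiometry requires (2/1) × 1.220 = 2.440 mol O2; 3.524 mol is available, so CH4 is limiting.
n(CO2) = (1/1) × 1.220 = 1.220 mol
V(CO2) = nRT/P = 1.220 × 0.08206 × 1040 / 3.84 = 27.11 L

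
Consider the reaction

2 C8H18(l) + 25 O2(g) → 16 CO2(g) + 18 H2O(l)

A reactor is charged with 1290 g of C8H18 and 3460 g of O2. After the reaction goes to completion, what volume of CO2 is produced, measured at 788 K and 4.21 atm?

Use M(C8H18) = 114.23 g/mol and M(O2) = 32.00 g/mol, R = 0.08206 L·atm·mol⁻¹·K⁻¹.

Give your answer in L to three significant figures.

1060 L

n(C8H18) = 1290 / 114.23 = 11.29 mol
n(O2) = 3460 / 32.00 = 108.1 mol
For 11.29 mol C8H18, stoichiometry requires (25/2) × 11.29 = 141.1 mol O2; 108.1 mol is available, so O2 is limiting.
n(CO2) = (16/25) × 108.1 = 69.18 mol
V(CO2) = nRT/P = 69.18 × 0.08206 × 788 / 4.21 = 1063 L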